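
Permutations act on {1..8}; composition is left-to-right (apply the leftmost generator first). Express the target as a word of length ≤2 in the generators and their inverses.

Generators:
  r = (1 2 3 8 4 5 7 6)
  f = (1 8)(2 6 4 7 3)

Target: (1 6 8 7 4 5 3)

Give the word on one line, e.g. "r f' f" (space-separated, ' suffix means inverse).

r f

  after r: (1 2 3 8 4 5 7 6)
  after f: (1 6 8 7 4 5 3)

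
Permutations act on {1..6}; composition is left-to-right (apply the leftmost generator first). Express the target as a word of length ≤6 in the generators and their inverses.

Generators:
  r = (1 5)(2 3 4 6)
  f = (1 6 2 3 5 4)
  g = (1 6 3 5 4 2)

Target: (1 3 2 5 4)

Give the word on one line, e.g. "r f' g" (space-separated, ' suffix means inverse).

  after f: (1 6 2 3 5 4)
  after g: (1 3 4 6)(2 5)
  after r: (1 4 2)(3 6 5)
  after f': (1 5 2 4 6 3)
  after g': (1 3 2 5 4)

f g r f' g'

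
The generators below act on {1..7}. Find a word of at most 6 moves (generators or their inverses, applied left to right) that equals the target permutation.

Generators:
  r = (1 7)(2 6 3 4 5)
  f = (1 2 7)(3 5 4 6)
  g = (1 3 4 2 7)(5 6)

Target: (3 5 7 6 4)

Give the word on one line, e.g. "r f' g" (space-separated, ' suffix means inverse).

g' r' f' r'

  after g': (1 7 2 4 3)(5 6)
  after r': (2 3 7 5)(4 6)
  after f': (1 7 3 2 6 5)
  after r': (3 5 7 6 4)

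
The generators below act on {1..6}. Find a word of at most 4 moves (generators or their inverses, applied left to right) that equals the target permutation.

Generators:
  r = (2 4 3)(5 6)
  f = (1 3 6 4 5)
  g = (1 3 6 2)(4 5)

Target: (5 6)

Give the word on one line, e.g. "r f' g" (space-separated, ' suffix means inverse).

r' r' r'

  after r': (2 3 4)(5 6)
  after r': (2 4 3)
  after r': (5 6)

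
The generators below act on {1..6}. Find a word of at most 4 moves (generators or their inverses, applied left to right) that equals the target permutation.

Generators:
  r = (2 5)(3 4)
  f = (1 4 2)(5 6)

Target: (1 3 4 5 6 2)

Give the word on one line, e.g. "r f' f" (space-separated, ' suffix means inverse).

f r'

  after f: (1 4 2)(5 6)
  after r': (1 3 4 5 6 2)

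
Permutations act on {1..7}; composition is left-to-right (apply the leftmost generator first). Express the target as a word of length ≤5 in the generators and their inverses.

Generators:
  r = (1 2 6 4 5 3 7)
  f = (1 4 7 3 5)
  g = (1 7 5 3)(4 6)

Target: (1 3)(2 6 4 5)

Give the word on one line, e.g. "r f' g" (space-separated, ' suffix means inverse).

g g r

  after g: (1 7 5 3)(4 6)
  after g: (1 5)(3 7)
  after r: (1 3)(2 6 4 5)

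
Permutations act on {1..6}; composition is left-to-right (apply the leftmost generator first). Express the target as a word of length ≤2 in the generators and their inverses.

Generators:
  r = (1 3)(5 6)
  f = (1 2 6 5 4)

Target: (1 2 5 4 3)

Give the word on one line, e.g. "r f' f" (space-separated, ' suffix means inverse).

f r

  after f: (1 2 6 5 4)
  after r: (1 2 5 4 3)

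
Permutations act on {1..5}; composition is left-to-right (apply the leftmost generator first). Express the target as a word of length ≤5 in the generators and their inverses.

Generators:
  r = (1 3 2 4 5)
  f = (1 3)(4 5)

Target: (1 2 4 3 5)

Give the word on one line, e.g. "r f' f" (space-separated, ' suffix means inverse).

  after r: (1 3 2 4 5)
  after f': (2 5 3)
  after f': (1 3 2 4 5)
  after r: (1 2 5 3 4)
  after f: (1 2 4 3 5)

r f' f' r f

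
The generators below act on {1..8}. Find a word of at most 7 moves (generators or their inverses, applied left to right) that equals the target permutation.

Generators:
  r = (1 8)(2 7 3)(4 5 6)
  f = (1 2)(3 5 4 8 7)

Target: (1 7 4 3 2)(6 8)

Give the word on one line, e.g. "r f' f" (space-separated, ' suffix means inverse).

r r f' r' f'

  after r: (1 8)(2 7 3)(4 5 6)
  after r: (2 3 7)(4 6 5)
  after f': (1 2 7)(3 8 4 6)
  after r': (1 3)(4 5)(6 7 8)
  after f': (1 7 4 3 2)(6 8)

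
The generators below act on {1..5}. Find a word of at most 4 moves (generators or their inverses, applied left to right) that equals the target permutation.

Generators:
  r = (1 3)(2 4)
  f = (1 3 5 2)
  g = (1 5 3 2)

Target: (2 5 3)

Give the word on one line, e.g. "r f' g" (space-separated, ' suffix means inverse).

  after g': (1 2 3 5)
  after f: (2 5 3)

g' f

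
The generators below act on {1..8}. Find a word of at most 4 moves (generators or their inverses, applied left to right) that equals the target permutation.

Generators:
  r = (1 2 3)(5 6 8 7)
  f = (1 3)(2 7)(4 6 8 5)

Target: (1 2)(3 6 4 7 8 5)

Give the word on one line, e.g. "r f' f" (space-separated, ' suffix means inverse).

r' f r' r'

  after r': (1 3 2)(5 7 8 6)
  after f: (2 3 7 5)(4 6)
  after r': (1 3 8 6 4 5)
  after r': (1 2)(3 6 4 7 8 5)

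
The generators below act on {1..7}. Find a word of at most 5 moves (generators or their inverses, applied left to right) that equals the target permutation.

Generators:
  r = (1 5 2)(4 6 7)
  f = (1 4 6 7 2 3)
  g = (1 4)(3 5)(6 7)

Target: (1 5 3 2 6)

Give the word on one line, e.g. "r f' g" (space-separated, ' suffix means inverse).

f' g g g

  after f': (1 3 2 7 6 4)
  after g: (1 5 3 2 6)
  after g: (1 3 2 7 6 4)
  after g: (1 5 3 2 6)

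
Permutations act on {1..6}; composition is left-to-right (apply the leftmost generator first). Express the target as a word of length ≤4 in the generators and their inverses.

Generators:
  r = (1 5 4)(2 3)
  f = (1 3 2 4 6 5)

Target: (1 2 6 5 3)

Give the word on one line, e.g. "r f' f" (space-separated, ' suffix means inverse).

  after f: (1 3 2 4 6 5)
  after f: (1 2 6)(3 4 5)
  after r': (1 3 5 2 6 4)
  after r': (1 2 6 5 3)

f f r' r'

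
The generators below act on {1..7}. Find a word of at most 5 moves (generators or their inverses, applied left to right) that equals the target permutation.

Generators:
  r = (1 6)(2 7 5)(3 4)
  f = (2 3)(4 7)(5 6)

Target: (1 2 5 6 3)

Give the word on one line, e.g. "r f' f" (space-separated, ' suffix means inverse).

f' r' f r

  after f': (2 3)(4 7)(5 6)
  after r': (1 6 7 3 5)(2 4)
  after f: (1 5)(2 7)(3 6 4)
  after r: (1 2 5 6 3)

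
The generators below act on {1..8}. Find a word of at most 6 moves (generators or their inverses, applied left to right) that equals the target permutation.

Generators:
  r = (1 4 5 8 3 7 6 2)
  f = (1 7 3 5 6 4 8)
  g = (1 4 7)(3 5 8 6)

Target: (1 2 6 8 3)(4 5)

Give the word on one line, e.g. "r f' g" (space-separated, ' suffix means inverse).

g g f' r'

  after g: (1 4 7)(3 5 8 6)
  after g: (1 7 4)(3 8)(5 6)
  after f': (3 4 8 7 6)
  after r': (1 2 6 8 3)(4 5)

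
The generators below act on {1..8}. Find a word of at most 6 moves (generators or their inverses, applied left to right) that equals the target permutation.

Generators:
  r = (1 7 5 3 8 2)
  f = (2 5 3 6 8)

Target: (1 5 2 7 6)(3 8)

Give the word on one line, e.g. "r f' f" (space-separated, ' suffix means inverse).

  after f': (2 8 6 3 5)
  after r': (1 2 3 7)(5 8 6)
  after r': (1 8 6 7 2 5 3)
  after r': (1 3 2 7 8 6)
  after f': (1 5 2 7 6)(3 8)

f' r' r' r' f'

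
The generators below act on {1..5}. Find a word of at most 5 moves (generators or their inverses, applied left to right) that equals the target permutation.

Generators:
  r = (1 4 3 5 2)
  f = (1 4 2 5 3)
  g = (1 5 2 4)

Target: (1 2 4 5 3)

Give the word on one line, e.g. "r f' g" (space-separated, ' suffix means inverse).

  after f': (1 3 5 2 4)
  after r': (1 4 2)
  after f: (1 2 4 5 3)

f' r' f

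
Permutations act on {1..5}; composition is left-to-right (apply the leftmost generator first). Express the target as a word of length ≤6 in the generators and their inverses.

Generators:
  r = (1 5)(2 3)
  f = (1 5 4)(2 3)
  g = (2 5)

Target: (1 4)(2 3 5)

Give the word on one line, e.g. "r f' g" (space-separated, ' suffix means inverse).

  after r: (1 5)(2 3)
  after f': (4 5)
  after f': (1 4)(2 3)
  after g: (1 4)(2 3 5)

r f' f' g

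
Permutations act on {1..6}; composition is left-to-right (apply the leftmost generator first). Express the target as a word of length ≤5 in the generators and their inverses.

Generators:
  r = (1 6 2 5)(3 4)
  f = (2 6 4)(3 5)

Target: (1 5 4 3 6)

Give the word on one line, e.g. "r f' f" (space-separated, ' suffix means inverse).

  after r': (1 5 2 6)(3 4)
  after f: (1 3 2 4 5 6)
  after f: (1 5 4 3 6)

r' f f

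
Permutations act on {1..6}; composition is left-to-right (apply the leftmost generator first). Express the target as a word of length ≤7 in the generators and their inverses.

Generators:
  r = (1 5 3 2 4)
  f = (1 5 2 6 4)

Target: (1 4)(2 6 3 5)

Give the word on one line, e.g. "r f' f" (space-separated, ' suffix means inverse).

r' f r f r

  after r': (1 4 2 3 5)
  after f: (2 3)(4 6)
  after r: (1 5 3 4 6)
  after f: (1 2 6 5 3)
  after r: (1 4)(2 6 3 5)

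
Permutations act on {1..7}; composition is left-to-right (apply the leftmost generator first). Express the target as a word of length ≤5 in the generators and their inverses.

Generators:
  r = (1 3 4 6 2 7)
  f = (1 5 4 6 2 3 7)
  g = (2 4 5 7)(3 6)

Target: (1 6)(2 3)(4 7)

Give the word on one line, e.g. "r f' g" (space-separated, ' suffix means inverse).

r' r' r'

  after r': (1 7 2 6 4 3)
  after r': (1 2 4)(3 7 6)
  after r': (1 6)(2 3)(4 7)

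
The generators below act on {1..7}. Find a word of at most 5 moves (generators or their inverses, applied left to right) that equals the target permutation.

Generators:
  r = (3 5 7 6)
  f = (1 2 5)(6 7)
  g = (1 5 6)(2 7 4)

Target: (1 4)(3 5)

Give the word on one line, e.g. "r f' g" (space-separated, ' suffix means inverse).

  after g': (1 6 5)(2 4 7)
  after f': (1 7)(2 4 6)
  after g: (1 4)(5 6 7)
  after r: (1 4)(3 5)

g' f' g r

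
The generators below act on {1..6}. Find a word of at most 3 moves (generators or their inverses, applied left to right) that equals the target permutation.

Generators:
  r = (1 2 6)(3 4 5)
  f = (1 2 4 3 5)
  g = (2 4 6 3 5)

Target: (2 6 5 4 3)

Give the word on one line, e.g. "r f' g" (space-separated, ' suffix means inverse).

g g

  after g: (2 4 6 3 5)
  after g: (2 6 5 4 3)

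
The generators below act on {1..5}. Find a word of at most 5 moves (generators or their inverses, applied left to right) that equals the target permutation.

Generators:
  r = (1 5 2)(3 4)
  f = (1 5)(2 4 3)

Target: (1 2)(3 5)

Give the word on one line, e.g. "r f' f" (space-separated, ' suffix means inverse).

  after r: (1 5 2)(3 4)
  after f': (2 5 3)
  after r: (1 5 4 3)
  after r: (1 2)(3 5)

r f' r r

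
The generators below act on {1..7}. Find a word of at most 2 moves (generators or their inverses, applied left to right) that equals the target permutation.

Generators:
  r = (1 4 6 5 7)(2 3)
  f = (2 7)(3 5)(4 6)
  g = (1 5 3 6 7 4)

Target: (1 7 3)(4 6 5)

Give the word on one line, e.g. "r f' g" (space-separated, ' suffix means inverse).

  after g': (1 4 7 6 3 5)
  after g': (1 7 3)(4 6 5)

g' g'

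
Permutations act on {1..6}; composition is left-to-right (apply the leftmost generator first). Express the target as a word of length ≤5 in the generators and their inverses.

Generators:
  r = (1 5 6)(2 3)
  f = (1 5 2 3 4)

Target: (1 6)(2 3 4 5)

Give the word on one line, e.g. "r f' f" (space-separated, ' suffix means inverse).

f r r r r

  after f: (1 5 2 3 4)
  after r: (1 6)(3 4 5)
  after r: (2 3 4 6 5)
  after r: (1 5 3 4)
  after r: (1 6)(2 3 4 5)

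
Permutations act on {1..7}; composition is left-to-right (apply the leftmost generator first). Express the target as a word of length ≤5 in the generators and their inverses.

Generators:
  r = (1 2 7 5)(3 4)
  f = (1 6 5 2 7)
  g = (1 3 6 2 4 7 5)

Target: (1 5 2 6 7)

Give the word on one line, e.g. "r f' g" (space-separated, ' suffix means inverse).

f' r' f r' f'

  after f': (1 7 2 5 6)
  after r': (1 2 7)(3 4)(5 6)
  after f: (1 7 6 2)(3 4)
  after r': (1 2 5 7 6)
  after f': (1 5 2 6 7)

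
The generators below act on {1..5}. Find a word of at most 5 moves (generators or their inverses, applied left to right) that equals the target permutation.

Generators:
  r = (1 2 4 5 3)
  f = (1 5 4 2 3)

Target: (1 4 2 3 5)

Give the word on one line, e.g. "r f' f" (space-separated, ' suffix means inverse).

f f f r

  after f: (1 5 4 2 3)
  after f: (1 4 3 5 2)
  after f: (1 2 5 3 4)
  after r: (1 4 2 3 5)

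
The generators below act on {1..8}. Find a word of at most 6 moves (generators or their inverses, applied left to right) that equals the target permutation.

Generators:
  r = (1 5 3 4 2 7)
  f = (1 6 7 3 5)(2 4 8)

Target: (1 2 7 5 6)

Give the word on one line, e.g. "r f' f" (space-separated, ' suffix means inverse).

  after r: (1 5 3 4 2 7)
  after f: (2 3 8)(6 7)
  after f: (1 6 3 2 5)(4 8)
  after f: (1 7 3 4 2)(5 6)
  after r': (1 2 7 5 6)

r f f f r'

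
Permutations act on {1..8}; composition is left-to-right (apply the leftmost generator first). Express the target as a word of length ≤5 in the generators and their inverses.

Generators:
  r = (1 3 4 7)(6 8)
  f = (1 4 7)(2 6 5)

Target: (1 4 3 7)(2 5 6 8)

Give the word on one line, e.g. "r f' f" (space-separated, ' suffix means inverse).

r' f f

  after r': (1 7 4 3)(6 8)
  after f: (2 6 8 5)(3 4)
  after f: (1 4 3 7)(2 5 6 8)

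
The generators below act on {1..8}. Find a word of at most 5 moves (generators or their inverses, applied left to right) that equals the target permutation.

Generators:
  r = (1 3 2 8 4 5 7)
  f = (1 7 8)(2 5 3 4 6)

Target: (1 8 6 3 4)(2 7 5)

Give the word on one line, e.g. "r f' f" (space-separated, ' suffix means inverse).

r f r'

  after r: (1 3 2 8 4 5 7)
  after f: (1 4 3 5 8 6 2)
  after r': (1 8 6 3 4)(2 7 5)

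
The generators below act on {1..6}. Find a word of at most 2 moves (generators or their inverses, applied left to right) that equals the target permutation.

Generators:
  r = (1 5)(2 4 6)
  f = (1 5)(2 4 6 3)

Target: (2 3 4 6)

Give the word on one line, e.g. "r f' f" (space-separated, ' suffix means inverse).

  after f': (1 5)(2 3 6 4)
  after r': (2 3 4 6)

f' r'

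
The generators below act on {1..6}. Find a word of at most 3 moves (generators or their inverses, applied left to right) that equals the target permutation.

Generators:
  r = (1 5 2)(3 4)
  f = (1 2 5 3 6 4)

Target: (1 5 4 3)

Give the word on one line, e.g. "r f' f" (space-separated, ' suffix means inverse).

f' r f'

  after f': (1 4 6 3 5 2)
  after r: (1 3 2 5)(4 6)
  after f': (1 5 4 3)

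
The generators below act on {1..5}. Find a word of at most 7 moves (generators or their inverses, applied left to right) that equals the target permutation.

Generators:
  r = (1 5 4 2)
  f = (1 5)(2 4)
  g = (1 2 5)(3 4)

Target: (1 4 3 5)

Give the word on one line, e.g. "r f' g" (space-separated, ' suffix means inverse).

r' g' f' g' f

  after r': (1 2 4 5)
  after g': (2 3 4)
  after f': (1 5)(2 3)
  after g': (1 2 4 3)
  after f: (1 4 3 5)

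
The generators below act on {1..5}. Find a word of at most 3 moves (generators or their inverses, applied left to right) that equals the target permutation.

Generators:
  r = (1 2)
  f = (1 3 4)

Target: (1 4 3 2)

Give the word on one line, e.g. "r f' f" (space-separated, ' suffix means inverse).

f f r

  after f: (1 3 4)
  after f: (1 4 3)
  after r: (1 4 3 2)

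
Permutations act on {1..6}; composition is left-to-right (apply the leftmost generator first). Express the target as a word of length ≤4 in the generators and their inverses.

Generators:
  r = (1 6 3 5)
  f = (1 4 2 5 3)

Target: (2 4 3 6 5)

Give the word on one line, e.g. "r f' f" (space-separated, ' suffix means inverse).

  after f': (1 3 5 2 4)
  after r': (1 6)(2 4 5)
  after r': (2 4 3 6 5)

f' r' r'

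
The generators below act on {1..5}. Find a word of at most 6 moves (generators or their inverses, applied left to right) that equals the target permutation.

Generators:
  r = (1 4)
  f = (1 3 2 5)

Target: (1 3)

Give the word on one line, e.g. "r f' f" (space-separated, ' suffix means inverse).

  after r': (1 4)
  after f': (1 4 5 2 3)
  after r: (2 3 4 5)
  after f: (1 3 4)
  after r': (1 3)

r' f' r f r'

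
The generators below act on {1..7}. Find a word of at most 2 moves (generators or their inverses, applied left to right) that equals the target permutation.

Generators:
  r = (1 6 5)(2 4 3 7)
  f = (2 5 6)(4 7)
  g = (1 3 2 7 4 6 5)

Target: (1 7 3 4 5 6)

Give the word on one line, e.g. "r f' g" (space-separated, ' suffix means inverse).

g r

  after g: (1 3 2 7 4 6 5)
  after r: (1 7 3 4 5 6)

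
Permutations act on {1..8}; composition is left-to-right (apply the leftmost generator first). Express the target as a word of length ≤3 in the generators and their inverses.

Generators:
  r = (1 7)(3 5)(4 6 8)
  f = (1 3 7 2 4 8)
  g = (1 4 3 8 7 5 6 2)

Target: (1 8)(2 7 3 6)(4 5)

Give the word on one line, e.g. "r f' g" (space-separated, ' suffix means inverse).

  after g: (1 4 3 8 7 5 6 2)
  after r': (1 8)(2 7 3 6)(4 5)

g r'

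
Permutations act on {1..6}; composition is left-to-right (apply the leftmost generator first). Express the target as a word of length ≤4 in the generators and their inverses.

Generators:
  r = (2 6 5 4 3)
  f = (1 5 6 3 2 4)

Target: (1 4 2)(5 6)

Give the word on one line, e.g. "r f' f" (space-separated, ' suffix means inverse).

f' r f f

  after f': (1 4 2 3 6 5)
  after r: (1 3 5)(4 6)
  after f: (1 2 4 3 6)
  after f: (1 4 2)(5 6)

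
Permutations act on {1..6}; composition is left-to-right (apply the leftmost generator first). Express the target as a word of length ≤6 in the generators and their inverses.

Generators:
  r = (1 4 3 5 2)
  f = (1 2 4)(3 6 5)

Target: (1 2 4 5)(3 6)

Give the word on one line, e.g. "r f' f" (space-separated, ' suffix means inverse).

  after f': (1 4 2)(3 5 6)
  after r': (4 5 6)
  after f': (1 4 6 2)(3 5)
  after r': (4 6 5)
  after f: (1 2 4 5)(3 6)

f' r' f' r' f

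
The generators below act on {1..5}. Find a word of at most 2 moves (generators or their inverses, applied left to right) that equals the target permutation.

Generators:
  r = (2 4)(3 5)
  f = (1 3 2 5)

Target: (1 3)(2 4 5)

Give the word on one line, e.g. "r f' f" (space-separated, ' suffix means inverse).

  after r: (2 4)(3 5)
  after f: (1 3)(2 4 5)

r f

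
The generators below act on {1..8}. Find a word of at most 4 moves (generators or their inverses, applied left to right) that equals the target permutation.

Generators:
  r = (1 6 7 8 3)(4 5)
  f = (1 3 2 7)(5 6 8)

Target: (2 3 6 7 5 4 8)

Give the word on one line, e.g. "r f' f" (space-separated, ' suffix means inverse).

  after r': (1 3 8 7 6)(4 5)
  after f': (2 3 6 7 5 4 8)

r' f'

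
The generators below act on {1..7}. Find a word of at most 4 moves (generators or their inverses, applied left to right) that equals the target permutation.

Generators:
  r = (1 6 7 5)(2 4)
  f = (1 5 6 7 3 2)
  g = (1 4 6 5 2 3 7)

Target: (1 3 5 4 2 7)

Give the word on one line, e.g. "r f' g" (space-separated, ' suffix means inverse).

  after g: (1 4 6 5 2 3 7)
  after r': (1 2 3 6 7 5 4)
  after f': (1 3 5 4 2 7)

g r' f'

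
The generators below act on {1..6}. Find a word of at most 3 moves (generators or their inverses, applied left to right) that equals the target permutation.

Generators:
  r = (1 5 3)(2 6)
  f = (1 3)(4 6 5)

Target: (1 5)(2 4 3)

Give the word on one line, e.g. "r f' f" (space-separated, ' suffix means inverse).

  after r': (1 3 5)(2 6)
  after f': (2 4 5 3 6)
  after r: (1 5)(2 4 3)

r' f' r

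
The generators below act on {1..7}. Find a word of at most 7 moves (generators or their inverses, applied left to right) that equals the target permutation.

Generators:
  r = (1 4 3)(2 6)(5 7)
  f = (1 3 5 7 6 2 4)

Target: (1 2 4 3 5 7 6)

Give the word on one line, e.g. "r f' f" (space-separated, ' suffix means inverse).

  after r: (1 4 3)(2 6)(5 7)
  after f: (4 5 6)
  after f: (1 3 5 2 4 7 6)
  after r': (1 4 5 6 3 7 2)
  after f': (1 2 4 3 5 7 6)

r f f r' f'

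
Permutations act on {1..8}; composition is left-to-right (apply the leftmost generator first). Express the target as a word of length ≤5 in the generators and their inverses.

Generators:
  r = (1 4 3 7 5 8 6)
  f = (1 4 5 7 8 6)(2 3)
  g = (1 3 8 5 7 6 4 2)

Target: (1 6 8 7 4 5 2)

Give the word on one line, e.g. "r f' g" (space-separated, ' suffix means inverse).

f r' f'

  after f: (1 4 5 7 8 6)(2 3)
  after r': (2 4 7 5 3)
  after f': (1 6 8 7 4 5 2)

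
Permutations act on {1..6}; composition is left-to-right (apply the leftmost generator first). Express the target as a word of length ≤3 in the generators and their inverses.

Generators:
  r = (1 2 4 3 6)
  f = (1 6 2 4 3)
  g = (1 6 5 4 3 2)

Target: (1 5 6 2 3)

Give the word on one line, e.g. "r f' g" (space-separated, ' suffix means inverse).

  after g': (1 2 3 4 5 6)
  after f': (1 6 3 2 4 5)
  after g: (1 5 6 2 3)

g' f' g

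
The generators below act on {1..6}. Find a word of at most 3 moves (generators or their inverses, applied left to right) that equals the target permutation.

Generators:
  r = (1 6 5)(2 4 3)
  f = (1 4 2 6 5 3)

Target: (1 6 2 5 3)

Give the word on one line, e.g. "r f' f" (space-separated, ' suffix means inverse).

f' f' r'

  after f': (1 3 5 6 2 4)
  after f': (1 5 2)(3 6 4)
  after r': (1 6 2 5 3)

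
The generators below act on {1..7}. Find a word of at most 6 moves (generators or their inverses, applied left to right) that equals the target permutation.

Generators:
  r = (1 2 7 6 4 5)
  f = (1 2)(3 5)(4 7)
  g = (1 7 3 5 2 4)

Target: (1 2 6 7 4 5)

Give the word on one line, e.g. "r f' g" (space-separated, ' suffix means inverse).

g' g' g' r f'

  after g': (1 4 2 5 3 7)
  after g': (1 2 3)(4 5 7)
  after g': (1 5)(2 7)(3 4)
  after r: (2 6 4 3 5)
  after f': (1 2 6 7 4 5)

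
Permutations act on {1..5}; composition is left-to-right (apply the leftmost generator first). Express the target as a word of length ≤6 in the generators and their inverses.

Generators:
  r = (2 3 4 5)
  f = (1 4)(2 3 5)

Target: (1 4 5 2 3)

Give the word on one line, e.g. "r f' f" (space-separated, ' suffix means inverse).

  after f': (1 4)(2 5 3)
  after f': (2 3 5)
  after r': (3 4)
  after f: (1 4 5 2 3)

f' f' r' f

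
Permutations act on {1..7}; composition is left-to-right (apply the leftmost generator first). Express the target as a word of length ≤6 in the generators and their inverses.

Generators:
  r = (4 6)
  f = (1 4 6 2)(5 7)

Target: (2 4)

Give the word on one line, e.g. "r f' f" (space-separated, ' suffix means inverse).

r f' r' f r

  after r: (4 6)
  after f': (1 2 6)(5 7)
  after r': (1 2 4 6)(5 7)
  after f: (2 6 4)
  after r: (2 4)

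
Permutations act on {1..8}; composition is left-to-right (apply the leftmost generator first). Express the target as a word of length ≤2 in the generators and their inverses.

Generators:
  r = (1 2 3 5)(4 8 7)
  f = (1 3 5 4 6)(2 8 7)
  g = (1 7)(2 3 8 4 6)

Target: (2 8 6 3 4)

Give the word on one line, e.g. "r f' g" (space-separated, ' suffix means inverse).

g g

  after g: (1 7)(2 3 8 4 6)
  after g: (2 8 6 3 4)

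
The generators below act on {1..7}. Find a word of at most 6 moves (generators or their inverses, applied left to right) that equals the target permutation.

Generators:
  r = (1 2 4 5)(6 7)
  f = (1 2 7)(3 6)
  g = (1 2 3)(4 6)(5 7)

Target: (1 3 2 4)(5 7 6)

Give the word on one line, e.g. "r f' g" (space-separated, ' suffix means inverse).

  after f': (1 7 2)(3 6)
  after f': (1 2 7)
  after r: (1 4 5)(2 6 7)
  after g: (1 6 5 2 4 7 3)
  after f: (1 3 2 4)(5 7 6)

f' f' r g f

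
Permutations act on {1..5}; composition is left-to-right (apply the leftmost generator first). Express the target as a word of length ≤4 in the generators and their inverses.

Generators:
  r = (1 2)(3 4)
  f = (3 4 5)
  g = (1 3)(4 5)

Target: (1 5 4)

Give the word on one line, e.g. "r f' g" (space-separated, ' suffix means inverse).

g' f g'

  after g': (1 3)(4 5)
  after f: (1 4 3)
  after g': (1 5 4)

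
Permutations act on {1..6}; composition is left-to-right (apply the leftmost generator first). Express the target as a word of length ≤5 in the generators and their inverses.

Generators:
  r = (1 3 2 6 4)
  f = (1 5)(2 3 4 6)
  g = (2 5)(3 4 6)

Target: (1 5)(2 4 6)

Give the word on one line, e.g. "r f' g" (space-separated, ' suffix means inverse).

  after g': (2 5)(3 6 4)
  after f: (1 5 3 2)
  after r': (1 5)(2 4 6)

g' f r'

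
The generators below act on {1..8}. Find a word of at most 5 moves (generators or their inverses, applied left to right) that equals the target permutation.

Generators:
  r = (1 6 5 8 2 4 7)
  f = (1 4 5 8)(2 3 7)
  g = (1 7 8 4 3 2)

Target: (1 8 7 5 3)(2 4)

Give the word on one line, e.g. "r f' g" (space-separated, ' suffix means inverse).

g f f f g

  after g: (1 7 8 4 3 2)
  after f: (1 2 4 7)(5 8)
  after f: (1 3 7 4 2 5)
  after f: (1 7 5 4 3 2 8)
  after g: (1 8 7 5 3)(2 4)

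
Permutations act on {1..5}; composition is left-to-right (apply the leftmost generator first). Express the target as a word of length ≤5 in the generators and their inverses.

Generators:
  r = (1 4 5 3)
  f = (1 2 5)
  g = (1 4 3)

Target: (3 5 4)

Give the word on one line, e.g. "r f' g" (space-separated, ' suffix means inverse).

r g r

  after r: (1 4 5 3)
  after g: (1 3 4 5)
  after r: (3 5 4)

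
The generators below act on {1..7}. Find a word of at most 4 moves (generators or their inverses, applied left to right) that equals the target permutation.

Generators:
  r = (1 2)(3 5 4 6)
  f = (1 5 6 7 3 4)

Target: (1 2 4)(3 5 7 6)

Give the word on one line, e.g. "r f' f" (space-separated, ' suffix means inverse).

  after r': (1 2)(3 6 4 5)
  after f': (1 2 4)(3 5 7 6)

r' f'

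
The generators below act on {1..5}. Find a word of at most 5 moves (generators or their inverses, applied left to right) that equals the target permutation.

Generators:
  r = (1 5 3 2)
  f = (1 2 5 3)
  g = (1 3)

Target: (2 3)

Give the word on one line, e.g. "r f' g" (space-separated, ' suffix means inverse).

r r f

  after r: (1 5 3 2)
  after r: (1 3)(2 5)
  after f: (2 3)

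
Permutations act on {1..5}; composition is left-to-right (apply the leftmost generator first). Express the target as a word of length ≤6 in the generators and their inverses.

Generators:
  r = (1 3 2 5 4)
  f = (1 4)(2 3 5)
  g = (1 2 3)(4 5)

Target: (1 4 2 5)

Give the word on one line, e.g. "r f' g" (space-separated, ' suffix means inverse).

f' g' r r f

  after f': (1 4)(2 5 3)
  after g': (1 5 2 4 3)
  after r: (1 4 2)
  after r: (2 3)(4 5)
  after f: (1 4 2 5)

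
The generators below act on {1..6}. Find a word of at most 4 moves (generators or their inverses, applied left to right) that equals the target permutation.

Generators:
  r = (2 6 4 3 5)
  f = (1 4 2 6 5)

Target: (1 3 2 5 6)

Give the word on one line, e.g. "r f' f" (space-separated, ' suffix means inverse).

r f' r'

  after r: (2 6 4 3 5)
  after f': (1 5 4 3 6)
  after r': (1 3 2 5 6)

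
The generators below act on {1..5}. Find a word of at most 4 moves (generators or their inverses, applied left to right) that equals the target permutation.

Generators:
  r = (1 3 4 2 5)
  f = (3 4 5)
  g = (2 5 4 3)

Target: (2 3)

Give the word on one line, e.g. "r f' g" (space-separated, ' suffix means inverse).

f' g'

  after f': (3 5 4)
  after g': (2 3)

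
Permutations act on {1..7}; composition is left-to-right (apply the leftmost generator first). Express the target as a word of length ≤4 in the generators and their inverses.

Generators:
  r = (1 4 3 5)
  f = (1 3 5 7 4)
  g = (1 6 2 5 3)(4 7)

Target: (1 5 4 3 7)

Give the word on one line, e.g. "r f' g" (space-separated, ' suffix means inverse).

f' r f' r'

  after f': (1 4 7 5 3)
  after r: (1 3 4 7)
  after f': (3 7 4 5)
  after r': (1 5 4 3 7)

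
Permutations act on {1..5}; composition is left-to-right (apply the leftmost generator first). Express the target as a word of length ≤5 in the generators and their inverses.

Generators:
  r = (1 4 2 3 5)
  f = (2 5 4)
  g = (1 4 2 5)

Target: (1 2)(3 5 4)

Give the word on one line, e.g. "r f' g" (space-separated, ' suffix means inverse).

r g' r r

  after r: (1 4 2 3 5)
  after g': (2 3)
  after r: (1 4 2 5)
  after r: (1 2)(3 5 4)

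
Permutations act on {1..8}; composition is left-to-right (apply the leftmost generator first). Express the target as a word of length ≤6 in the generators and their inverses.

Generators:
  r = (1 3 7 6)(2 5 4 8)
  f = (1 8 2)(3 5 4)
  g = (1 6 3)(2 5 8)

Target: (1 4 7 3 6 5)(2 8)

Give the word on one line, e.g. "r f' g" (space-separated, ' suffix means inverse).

  after g': (1 3 6)(2 8 5)
  after f: (1 5)(3 6 8 4)
  after r: (1 4 7 6 2 5 3)
  after g: (1 4 7 3 6 5)(2 8)

g' f r g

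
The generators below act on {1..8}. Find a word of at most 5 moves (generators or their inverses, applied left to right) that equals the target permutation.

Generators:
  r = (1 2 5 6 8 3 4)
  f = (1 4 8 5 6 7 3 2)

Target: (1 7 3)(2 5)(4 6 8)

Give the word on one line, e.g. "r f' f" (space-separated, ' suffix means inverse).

r' r' r' r' f

  after r': (1 4 3 8 6 5 2)
  after r': (1 3 6 2 4 8 5)
  after r': (1 8 2 3 5 4 6)
  after r': (1 6 4 5 3 2 8)
  after f: (1 7 3)(2 5)(4 6 8)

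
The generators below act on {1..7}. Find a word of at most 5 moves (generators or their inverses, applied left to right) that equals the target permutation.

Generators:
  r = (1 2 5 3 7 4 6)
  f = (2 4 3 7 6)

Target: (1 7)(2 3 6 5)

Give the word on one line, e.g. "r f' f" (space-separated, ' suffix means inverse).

  after f: (2 4 3 7 6)
  after r: (1 2 6 5 3 4 7)
  after f': (1 6 5 4 3 2 7)
  after f': (1 7)(2 3 6 5)

f r f' f'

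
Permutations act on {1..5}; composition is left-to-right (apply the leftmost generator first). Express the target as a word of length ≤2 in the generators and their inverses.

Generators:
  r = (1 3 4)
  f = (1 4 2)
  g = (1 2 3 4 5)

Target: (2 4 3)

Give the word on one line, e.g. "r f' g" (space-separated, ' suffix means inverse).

r' f'

  after r': (1 4 3)
  after f': (2 4 3)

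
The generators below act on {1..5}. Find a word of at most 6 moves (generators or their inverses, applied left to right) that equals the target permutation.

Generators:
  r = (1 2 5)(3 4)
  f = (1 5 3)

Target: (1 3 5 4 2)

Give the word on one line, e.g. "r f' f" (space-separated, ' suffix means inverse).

  after f': (1 3 5)
  after r': (1 4 3 2)
  after f': (1 4 5)(2 3)
  after f': (1 4)(2 5 3)
  after r: (1 3 5 4 2)

f' r' f' f' r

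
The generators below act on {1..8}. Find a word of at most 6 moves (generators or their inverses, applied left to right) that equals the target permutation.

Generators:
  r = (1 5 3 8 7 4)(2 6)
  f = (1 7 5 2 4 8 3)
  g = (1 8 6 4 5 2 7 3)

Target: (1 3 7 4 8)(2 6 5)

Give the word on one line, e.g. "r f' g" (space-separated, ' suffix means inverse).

  after g': (1 3 7 2 5 4 6 8)
  after r: (1 8 5)(2 3 4)(6 7)
  after r: (1 7 2 8 3)(4 6)
  after f': (2 4 6)(5 7)
  after g': (1 3 7 4 8)(2 6 5)

g' r r f' g'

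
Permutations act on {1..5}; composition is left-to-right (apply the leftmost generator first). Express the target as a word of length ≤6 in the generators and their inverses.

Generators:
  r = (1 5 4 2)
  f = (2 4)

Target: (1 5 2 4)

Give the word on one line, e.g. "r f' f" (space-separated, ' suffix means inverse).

f r' r' r' f'

  after f: (2 4)
  after r': (1 2 5)
  after r': (1 4 5 2)
  after r': (1 5 4)
  after f': (1 5 2 4)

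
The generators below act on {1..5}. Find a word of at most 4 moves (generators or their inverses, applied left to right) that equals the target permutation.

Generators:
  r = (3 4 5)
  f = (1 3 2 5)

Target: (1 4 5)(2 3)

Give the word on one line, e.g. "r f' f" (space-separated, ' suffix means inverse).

  after f: (1 3 2 5)
  after r: (1 4 5)(2 3)

f r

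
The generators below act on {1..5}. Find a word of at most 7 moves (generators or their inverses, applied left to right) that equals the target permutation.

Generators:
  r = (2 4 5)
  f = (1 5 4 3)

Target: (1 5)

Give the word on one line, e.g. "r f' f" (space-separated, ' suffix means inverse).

  after f: (1 5 4 3)
  after f: (1 4)(3 5)
  after r': (1 2 5 3 4)
  after f: (1 2 4 5)
  after r': (1 5)

f f r' f r'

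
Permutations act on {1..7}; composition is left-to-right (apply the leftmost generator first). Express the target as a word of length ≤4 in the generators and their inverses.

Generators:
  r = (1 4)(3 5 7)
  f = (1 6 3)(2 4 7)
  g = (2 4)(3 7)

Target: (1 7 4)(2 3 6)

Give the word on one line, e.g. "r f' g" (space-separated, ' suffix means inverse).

f' r g r

  after f': (1 3 6)(2 7 4)
  after r: (1 5 7)(2 3 6 4)
  after g: (1 5 3 6 2 7)
  after r: (1 7 4)(2 3 6)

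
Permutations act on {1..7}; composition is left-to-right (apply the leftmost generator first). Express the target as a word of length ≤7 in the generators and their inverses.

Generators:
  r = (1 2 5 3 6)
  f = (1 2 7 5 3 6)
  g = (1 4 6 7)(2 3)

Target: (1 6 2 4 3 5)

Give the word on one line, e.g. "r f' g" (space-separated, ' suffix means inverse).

r' f' g' f' f'

  after r': (1 6 3 5 2)
  after f': (1 3 7 2 6 5)
  after g': (1 2 4)(3 6 5 7)
  after f': (2 4 6 7 5)
  after f': (1 6 2 4 3 5)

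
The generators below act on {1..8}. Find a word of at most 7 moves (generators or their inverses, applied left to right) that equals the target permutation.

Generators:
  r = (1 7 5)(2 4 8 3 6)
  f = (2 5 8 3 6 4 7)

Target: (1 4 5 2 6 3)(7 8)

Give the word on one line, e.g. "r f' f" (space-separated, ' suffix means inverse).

  after f: (2 5 8 3 6 4 7)
  after r: (1 7 4 5 3 2)(6 8)
  after r: (1 5 6 3 4)(2 7 8)
  after f: (1 8 5 4)(3 7)
  after r': (1 4 5 2 6 3)(7 8)

f r r f r'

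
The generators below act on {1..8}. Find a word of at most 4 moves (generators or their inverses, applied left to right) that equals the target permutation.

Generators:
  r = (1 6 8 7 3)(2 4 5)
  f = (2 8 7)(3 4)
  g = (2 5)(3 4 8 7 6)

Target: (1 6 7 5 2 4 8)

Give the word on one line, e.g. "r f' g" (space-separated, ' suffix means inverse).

  after g': (2 5)(3 6 7 8 4)
  after g': (3 7 4 6 8)
  after r: (1 6 7 5 2 4 8)

g' g' r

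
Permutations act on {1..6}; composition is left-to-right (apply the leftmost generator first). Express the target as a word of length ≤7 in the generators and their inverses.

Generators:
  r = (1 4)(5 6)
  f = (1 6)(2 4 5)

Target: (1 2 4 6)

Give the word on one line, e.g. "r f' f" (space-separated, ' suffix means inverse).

  after f: (1 6)(2 4 5)
  after f: (2 5 4)
  after r: (1 4 2 6 5)
  after f': (1 2)(4 5 6)
  after r': (1 2 4 6)

f f r f' r'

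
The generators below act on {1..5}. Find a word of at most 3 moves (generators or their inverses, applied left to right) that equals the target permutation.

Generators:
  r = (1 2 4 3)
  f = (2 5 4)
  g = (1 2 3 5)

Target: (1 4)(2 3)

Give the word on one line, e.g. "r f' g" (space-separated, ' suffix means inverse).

r r

  after r: (1 2 4 3)
  after r: (1 4)(2 3)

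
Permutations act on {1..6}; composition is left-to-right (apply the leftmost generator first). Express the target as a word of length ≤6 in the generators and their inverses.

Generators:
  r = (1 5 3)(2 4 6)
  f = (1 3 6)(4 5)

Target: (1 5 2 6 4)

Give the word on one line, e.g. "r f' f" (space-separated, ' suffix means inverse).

f' r' f' f' f'

  after f': (1 6 3)(4 5)
  after r': (1 4)(2 6 5)
  after f': (1 5 2 3)(4 6)
  after f': (1 4 3 6 5 2)
  after f': (1 5 2 6 4)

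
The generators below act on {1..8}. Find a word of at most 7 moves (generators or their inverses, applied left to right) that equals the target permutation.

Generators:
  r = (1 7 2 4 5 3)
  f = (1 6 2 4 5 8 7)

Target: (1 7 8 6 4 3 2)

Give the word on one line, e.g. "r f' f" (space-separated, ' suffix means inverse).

r f f f r'

  after r: (1 7 2 4 5 3)
  after f: (2 5 3 6)(4 8 7)
  after f: (1 6 4 7 5 3 2 8)
  after f: (1 2 7 8 6 5 3 4)
  after r': (1 7 8 6 4 3 2)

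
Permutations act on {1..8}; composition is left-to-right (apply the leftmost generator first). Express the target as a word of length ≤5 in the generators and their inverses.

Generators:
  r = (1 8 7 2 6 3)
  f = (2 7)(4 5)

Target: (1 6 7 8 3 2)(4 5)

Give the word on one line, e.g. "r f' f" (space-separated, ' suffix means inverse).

f r' r'

  after f: (2 7)(4 5)
  after r': (1 3 6 2 8)(4 5)
  after r': (1 6 7 8 3 2)(4 5)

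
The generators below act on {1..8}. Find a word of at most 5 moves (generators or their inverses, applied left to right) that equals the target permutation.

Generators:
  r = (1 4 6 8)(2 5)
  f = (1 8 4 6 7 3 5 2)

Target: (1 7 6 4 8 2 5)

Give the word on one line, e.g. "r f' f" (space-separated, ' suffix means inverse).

r f' r' f

  after r: (1 4 6 8)(2 5)
  after f': (1 8 2 3 7 6)
  after r': (1 6 8 5 2 3 7 4)
  after f: (1 7 6 4 8 2 5)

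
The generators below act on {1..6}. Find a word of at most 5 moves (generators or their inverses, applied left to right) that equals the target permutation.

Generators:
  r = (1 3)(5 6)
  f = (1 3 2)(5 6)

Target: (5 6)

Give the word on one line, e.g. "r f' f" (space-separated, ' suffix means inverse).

r f' f' r f

  after r: (1 3)(5 6)
  after f': (2 3)
  after f': (1 2)(5 6)
  after r: (1 2 3)
  after f: (5 6)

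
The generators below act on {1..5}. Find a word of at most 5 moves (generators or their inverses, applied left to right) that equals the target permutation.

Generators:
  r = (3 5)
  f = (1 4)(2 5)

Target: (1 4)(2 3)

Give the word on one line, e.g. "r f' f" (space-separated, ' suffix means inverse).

  after r': (3 5)
  after f': (1 4)(2 5 3)
  after r: (1 4)(2 3)

r' f' r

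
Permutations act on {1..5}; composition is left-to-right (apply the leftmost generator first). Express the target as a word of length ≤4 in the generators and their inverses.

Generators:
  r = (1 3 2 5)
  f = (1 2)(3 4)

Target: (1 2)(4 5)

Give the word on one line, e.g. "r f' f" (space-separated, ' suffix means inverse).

  after f': (1 2)(3 4)
  after r: (1 5)(2 3 4)
  after r: (3 4 5)
  after f': (1 2)(4 5)

f' r r f'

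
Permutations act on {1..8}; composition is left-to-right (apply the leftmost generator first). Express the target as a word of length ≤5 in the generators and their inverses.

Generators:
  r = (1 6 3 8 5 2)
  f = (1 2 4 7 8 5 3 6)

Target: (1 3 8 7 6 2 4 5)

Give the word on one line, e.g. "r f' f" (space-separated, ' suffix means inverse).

  after f: (1 2 4 7 8 5 3 6)
  after r': (1 5 6 2 4 7 3)
  after f: (1 3 2 7 6 4 8 5)
  after r': (1 6 4 3 5 2 7)
  after f': (1 3 8 7 6 2 4 5)

f r' f r' f'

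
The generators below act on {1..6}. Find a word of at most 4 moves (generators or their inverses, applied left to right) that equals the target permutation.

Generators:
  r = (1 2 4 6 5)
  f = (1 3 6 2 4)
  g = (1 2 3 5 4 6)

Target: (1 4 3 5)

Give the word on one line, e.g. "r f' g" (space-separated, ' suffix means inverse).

r' g

  after r': (1 5 6 4 2)
  after g: (1 4 3 5)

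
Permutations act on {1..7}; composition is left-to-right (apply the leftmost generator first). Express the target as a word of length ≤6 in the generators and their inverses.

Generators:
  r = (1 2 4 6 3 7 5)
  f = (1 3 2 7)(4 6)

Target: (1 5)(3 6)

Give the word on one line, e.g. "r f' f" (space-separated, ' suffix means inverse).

  after r: (1 2 4 6 3 7 5)
  after f: (1 7 5 3)(2 6)
  after f: (2 4 6 7 5)
  after r': (1 5)(3 6)

r f f r'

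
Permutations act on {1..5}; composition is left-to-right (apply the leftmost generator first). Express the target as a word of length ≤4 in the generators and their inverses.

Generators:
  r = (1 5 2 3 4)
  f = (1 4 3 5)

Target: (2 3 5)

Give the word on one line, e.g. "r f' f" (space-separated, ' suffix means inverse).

f r f' r'

  after f: (1 4 3 5)
  after r: (2 3)
  after f': (1 5 3 2 4)
  after r': (2 3 5)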